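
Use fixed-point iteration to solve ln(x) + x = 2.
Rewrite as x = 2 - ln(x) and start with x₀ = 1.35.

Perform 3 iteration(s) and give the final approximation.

Equation: ln(x) + x = 2
Fixed-point form: x = 2 - ln(x)
x₀ = 1.35

x_1 = g(1.350000) = 1.699895
x_2 = g(1.699895) = 1.469433
x_3 = g(1.469433) = 1.615123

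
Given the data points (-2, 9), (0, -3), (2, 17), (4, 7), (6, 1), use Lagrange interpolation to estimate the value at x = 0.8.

Lagrange interpolation formula:
P(x) = Σ yᵢ × Lᵢ(x)
where Lᵢ(x) = Π_{j≠i} (x - xⱼ)/(xᵢ - xⱼ)

L_0(0.8) = (0.8 - 0)/(-2 - 0) × (0.8 - 2)/(-2 - 2) × (0.8 - 4)/(-2 - 4) × (0.8 - 6)/(-2 - 6) = -0.041600
L_1(0.8) = (0.8 - (-2))/(0 - (-2)) × (0.8 - 2)/(0 - 2) × (0.8 - 4)/(0 - 4) × (0.8 - 6)/(0 - 6) = 0.582400
L_2(0.8) = (0.8 - (-2))/(2 - (-2)) × (0.8 - 0)/(2 - 0) × (0.8 - 4)/(2 - 4) × (0.8 - 6)/(2 - 6) = 0.582400
L_3(0.8) = (0.8 - (-2))/(4 - (-2)) × (0.8 - 0)/(4 - 0) × (0.8 - 2)/(4 - 2) × (0.8 - 6)/(4 - 6) = -0.145600
L_4(0.8) = (0.8 - (-2))/(6 - (-2)) × (0.8 - 0)/(6 - 0) × (0.8 - 2)/(6 - 2) × (0.8 - 4)/(6 - 4) = 0.022400

P(0.8) = 9×L_0(0.8) + (-3)×L_1(0.8) + 17×L_2(0.8) + 7×L_3(0.8) + 1×L_4(0.8)
P(0.8) = 6.782400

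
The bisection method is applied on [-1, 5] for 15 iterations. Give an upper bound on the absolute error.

Bisection error bound: |error| ≤ (b-a)/2^n
|error| ≤ (5 - (-1))/2^15 = 6/2^15
|error| ≤ 0.0001831055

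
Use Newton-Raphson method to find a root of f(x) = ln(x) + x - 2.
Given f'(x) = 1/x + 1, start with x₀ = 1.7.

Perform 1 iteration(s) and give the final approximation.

f(x) = ln(x) + x - 2
f'(x) = 1/x + 1
x₀ = 1.7

Newton-Raphson formula: x_{n+1} = x_n - f(x_n)/f'(x_n)

Iteration 1:
  f(1.700000) = 0.230628
  f'(1.700000) = 1.588235
  x_1 = 1.700000 - 0.230628/1.588235 = 1.554790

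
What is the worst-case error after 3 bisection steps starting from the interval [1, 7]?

Bisection error bound: |error| ≤ (b-a)/2^n
|error| ≤ (7 - 1)/2^3 = 6/2^3
|error| ≤ 0.7500000000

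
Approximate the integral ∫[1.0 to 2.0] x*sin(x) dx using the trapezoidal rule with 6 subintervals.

f(x) = x*sin(x)
a = 1.0, b = 2.0, n = 6
h = (b - a)/n = 0.166667

Trapezoidal rule: (h/2)[f(x₀) + 2f(x₁) + 2f(x₂) + ... + f(xₙ)]

x_0 = 1.0000, f(x_0) = 0.841471, coefficient = 1
x_1 = 1.1667, f(x_1) = 1.072686, coefficient = 2
x_2 = 1.3333, f(x_2) = 1.295917, coefficient = 2
x_3 = 1.5000, f(x_3) = 1.496242, coefficient = 2
x_4 = 1.6667, f(x_4) = 1.659013, coefficient = 2
x_5 = 1.8333, f(x_5) = 1.770514, coefficient = 2
x_6 = 2.0000, f(x_6) = 1.818595, coefficient = 1

I ≈ (0.166667/2) × 17.248810 = 1.437401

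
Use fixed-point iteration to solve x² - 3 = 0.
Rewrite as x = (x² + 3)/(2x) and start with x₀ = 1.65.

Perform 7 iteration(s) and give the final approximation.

Equation: x² - 3 = 0
Fixed-point form: x = (x² + 3)/(2x)
x₀ = 1.65

x_1 = g(1.650000) = 1.734091
x_2 = g(1.734091) = 1.732052
x_3 = g(1.732052) = 1.732051
x_4 = g(1.732051) = 1.732051
x_5 = g(1.732051) = 1.732051
x_6 = g(1.732051) = 1.732051
x_7 = g(1.732051) = 1.732051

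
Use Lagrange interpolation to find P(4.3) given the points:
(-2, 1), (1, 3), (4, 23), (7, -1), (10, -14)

Lagrange interpolation formula:
P(x) = Σ yᵢ × Lᵢ(x)
where Lᵢ(x) = Π_{j≠i} (x - xⱼ)/(xᵢ - xⱼ)

L_0(4.3) = (4.3 - 1)/(-2 - 1) × (4.3 - 4)/(-2 - 4) × (4.3 - 7)/(-2 - 7) × (4.3 - 10)/(-2 - 10) = 0.007837
L_1(4.3) = (4.3 - (-2))/(1 - (-2)) × (4.3 - 4)/(1 - 4) × (4.3 - 7)/(1 - 7) × (4.3 - 10)/(1 - 10) = -0.059850
L_2(4.3) = (4.3 - (-2))/(4 - (-2)) × (4.3 - 1)/(4 - 1) × (4.3 - 7)/(4 - 7) × (4.3 - 10)/(4 - 10) = 0.987525
L_3(4.3) = (4.3 - (-2))/(7 - (-2)) × (4.3 - 1)/(7 - 1) × (4.3 - 4)/(7 - 4) × (4.3 - 10)/(7 - 10) = 0.073150
L_4(4.3) = (4.3 - (-2))/(10 - (-2)) × (4.3 - 1)/(10 - 1) × (4.3 - 4)/(10 - 4) × (4.3 - 7)/(10 - 7) = -0.008662

P(4.3) = 1×L_0(4.3) + 3×L_1(4.3) + 23×L_2(4.3) + (-1)×L_3(4.3) + (-14)×L_4(4.3)
P(4.3) = 22.589488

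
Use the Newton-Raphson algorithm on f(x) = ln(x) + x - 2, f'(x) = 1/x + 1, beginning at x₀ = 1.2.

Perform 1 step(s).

f(x) = ln(x) + x - 2
f'(x) = 1/x + 1
x₀ = 1.2

Newton-Raphson formula: x_{n+1} = x_n - f(x_n)/f'(x_n)

Iteration 1:
  f(1.200000) = -0.617678
  f'(1.200000) = 1.833333
  x_1 = 1.200000 - (-0.617678)/1.833333 = 1.536916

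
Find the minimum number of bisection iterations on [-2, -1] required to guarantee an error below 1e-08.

We need (b-a)/2^n ≤ 1e-08
(-1 - (-2))/2^n ≤ 1e-08
1/2^n ≤ 1e-08
2^n ≥ 100000000
n ≥ log₂(100000000) = 26.58
n ≥ 27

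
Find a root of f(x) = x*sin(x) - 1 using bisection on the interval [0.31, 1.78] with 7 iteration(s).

f(x) = x*sin(x) - 1
Initial interval: [0.31, 1.78]

Iteration 1:
  c_1 = (0.310000 + 1.780000)/2 = 1.045000
  f(c_1) = f(1.045000) = -0.096154
  f(a) × f(c) ≥ 0, new interval: [1.045000, 1.780000]
Iteration 2:
  c_2 = (1.045000 + 1.780000)/2 = 1.412500
  f(c_2) = f(1.412500) = 0.394840
  f(a) × f(c) < 0, new interval: [1.045000, 1.412500]
Iteration 3:
  c_3 = (1.045000 + 1.412500)/2 = 1.228750
  f(c_3) = f(1.228750) = 0.157569
  f(a) × f(c) < 0, new interval: [1.045000, 1.228750]
Iteration 4:
  c_4 = (1.045000 + 1.228750)/2 = 1.136875
  f(c_4) = f(1.136875) = 0.031514
  f(a) × f(c) < 0, new interval: [1.045000, 1.136875]
Iteration 5:
  c_5 = (1.045000 + 1.136875)/2 = 1.090937
  f(c_5) = f(1.090937) = -0.032273
  f(a) × f(c) ≥ 0, new interval: [1.090937, 1.136875]
Iteration 6:
  c_6 = (1.090937 + 1.136875)/2 = 1.113906
  f(c_6) = f(1.113906) = -0.000348
  f(a) × f(c) ≥ 0, new interval: [1.113906, 1.136875]
Iteration 7:
  c_7 = (1.113906 + 1.136875)/2 = 1.125391
  f(c_7) = f(1.125391) = 0.015593
  f(a) × f(c) < 0, new interval: [1.113906, 1.125391]

After 7 iteration(s), the approximation is c_7 = 1.125391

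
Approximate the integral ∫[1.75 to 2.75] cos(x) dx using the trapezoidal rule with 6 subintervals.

f(x) = cos(x)
a = 1.75, b = 2.75, n = 6
h = (b - a)/n = 0.166667

Trapezoidal rule: (h/2)[f(x₀) + 2f(x₁) + 2f(x₂) + ... + f(xₙ)]

x_0 = 1.7500, f(x_0) = -0.178246, coefficient = 1
x_1 = 1.9167, f(x_1) = -0.339016, coefficient = 2
x_2 = 2.0833, f(x_2) = -0.490390, coefficient = 2
x_3 = 2.2500, f(x_3) = -0.628174, coefficient = 2
x_4 = 2.4167, f(x_4) = -0.748549, coefficient = 2
x_5 = 2.5833, f(x_5) = -0.848178, coefficient = 2
x_6 = 2.7500, f(x_6) = -0.924302, coefficient = 1

I ≈ (0.166667/2) × -7.211160 = -0.600930
Exact value: -0.602325
Error: 0.001395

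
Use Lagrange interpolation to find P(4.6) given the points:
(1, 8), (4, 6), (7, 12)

Lagrange interpolation formula:
P(x) = Σ yᵢ × Lᵢ(x)
where Lᵢ(x) = Π_{j≠i} (x - xⱼ)/(xᵢ - xⱼ)

L_0(4.6) = (4.6 - 4)/(1 - 4) × (4.6 - 7)/(1 - 7) = -0.080000
L_1(4.6) = (4.6 - 1)/(4 - 1) × (4.6 - 7)/(4 - 7) = 0.960000
L_2(4.6) = (4.6 - 1)/(7 - 1) × (4.6 - 4)/(7 - 4) = 0.120000

P(4.6) = 8×L_0(4.6) + 6×L_1(4.6) + 12×L_2(4.6)
P(4.6) = 6.560000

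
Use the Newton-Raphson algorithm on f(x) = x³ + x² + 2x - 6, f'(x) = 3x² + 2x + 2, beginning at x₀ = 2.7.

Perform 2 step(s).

f(x) = x³ + x² + 2x - 6
f'(x) = 3x² + 2x + 2
x₀ = 2.7

Newton-Raphson formula: x_{n+1} = x_n - f(x_n)/f'(x_n)

Iteration 1:
  f(2.700000) = 26.373000
  f'(2.700000) = 29.270000
  x_1 = 2.700000 - 26.373000/29.270000 = 1.798975
Iteration 2:
  f(1.798975) = 6.656305
  f'(1.798975) = 15.306884
  x_2 = 1.798975 - 6.656305/15.306884 = 1.364118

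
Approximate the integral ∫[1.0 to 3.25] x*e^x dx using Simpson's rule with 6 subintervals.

f(x) = x*e^x
a = 1.0, b = 3.25, n = 6
h = (b - a)/n = 0.375000

Simpson's rule: (h/3)[f(x₀) + 4f(x₁) + 2f(x₂) + ... + f(xₙ)]

x_0 = 1.0000, f(x_0) = 2.718282, coefficient = 1
x_1 = 1.3750, f(x_1) = 5.438230, coefficient = 4
x_2 = 1.7500, f(x_2) = 10.070555, coefficient = 2
x_3 = 2.1250, f(x_3) = 17.792407, coefficient = 4
x_4 = 2.5000, f(x_4) = 30.456235, coefficient = 2
x_5 = 2.8750, f(x_5) = 50.960594, coefficient = 4
x_6 = 3.2500, f(x_6) = 83.818605, coefficient = 1

I ≈ (0.375000/3) × 464.355394 = 58.044424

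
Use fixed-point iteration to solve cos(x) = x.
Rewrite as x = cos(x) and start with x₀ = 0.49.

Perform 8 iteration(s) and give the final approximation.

Equation: cos(x) = x
Fixed-point form: x = cos(x)
x₀ = 0.49

x_1 = g(0.490000) = 0.882333
x_2 = g(0.882333) = 0.635351
x_3 = g(0.635351) = 0.804863
x_4 = g(0.804863) = 0.693210
x_5 = g(0.693210) = 0.769199
x_6 = g(0.769199) = 0.718468
x_7 = g(0.718468) = 0.752815
x_8 = g(0.752815) = 0.729767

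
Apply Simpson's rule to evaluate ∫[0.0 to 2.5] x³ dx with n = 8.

f(x) = x³
a = 0.0, b = 2.5, n = 8
h = (b - a)/n = 0.312500

Simpson's rule: (h/3)[f(x₀) + 4f(x₁) + 2f(x₂) + ... + f(xₙ)]

x_0 = 0.0000, f(x_0) = 0.000000, coefficient = 1
x_1 = 0.3125, f(x_1) = 0.030518, coefficient = 4
x_2 = 0.6250, f(x_2) = 0.244141, coefficient = 2
x_3 = 0.9375, f(x_3) = 0.823975, coefficient = 4
x_4 = 1.2500, f(x_4) = 1.953125, coefficient = 2
x_5 = 1.5625, f(x_5) = 3.814697, coefficient = 4
x_6 = 1.8750, f(x_6) = 6.591797, coefficient = 2
x_7 = 2.1875, f(x_7) = 10.467529, coefficient = 4
x_8 = 2.5000, f(x_8) = 15.625000, coefficient = 1

I ≈ (0.312500/3) × 93.750000 = 9.765625
Exact value: 9.765625
Error: 0.000000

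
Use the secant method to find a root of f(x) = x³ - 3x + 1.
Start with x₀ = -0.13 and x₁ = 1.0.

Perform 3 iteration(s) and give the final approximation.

f(x) = x³ - 3x + 1
x₀ = -0.13, x₁ = 1.0

Secant formula: x_{n+1} = x_n - f(x_n)(x_n - x_{n-1})/(f(x_n) - f(x_{n-1}))

Iteration 1:
  f(-0.130000) = 1.387803
  f(1.000000) = -1.000000
  x_2 = 1.000000 - (-1.000000)×(1.000000 - (-0.130000))/(-1.000000 - 1.387803)
       = 0.526762
Iteration 2:
  f(1.000000) = -1.000000
  f(0.526762) = -0.434120
  x_3 = 0.526762 - (-0.434120)×(0.526762 - 1.000000)/(-0.434120 - (-1.000000))
       = 0.163712
Iteration 3:
  f(0.526762) = -0.434120
  f(0.163712) = 0.513251
  x_4 = 0.163712 - 0.513251×(0.163712 - 0.526762)/(0.513251 - (-0.434120))
       = 0.360399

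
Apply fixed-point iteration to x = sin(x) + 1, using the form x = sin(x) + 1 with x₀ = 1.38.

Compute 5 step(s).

Equation: x = sin(x) + 1
Fixed-point form: x = sin(x) + 1
x₀ = 1.38

x_1 = g(1.380000) = 1.981854
x_2 = g(1.981854) = 1.916699
x_3 = g(1.916699) = 1.940770
x_4 = g(1.940770) = 1.932337
x_5 = g(1.932337) = 1.935353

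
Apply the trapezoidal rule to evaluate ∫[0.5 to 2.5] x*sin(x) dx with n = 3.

f(x) = x*sin(x)
a = 0.5, b = 2.5, n = 3
h = (b - a)/n = 0.666667

Trapezoidal rule: (h/2)[f(x₀) + 2f(x₁) + 2f(x₂) + ... + f(xₙ)]

x_0 = 0.5000, f(x_0) = 0.239713, coefficient = 1
x_1 = 1.1667, f(x_1) = 1.072686, coefficient = 2
x_2 = 1.8333, f(x_2) = 1.770514, coefficient = 2
x_3 = 2.5000, f(x_3) = 1.496180, coefficient = 1

I ≈ (0.666667/2) × 7.422292 = 2.474097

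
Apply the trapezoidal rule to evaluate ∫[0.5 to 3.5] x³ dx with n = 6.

f(x) = x³
a = 0.5, b = 3.5, n = 6
h = (b - a)/n = 0.500000

Trapezoidal rule: (h/2)[f(x₀) + 2f(x₁) + 2f(x₂) + ... + f(xₙ)]

x_0 = 0.5000, f(x_0) = 0.125000, coefficient = 1
x_1 = 1.0000, f(x_1) = 1.000000, coefficient = 2
x_2 = 1.5000, f(x_2) = 3.375000, coefficient = 2
x_3 = 2.0000, f(x_3) = 8.000000, coefficient = 2
x_4 = 2.5000, f(x_4) = 15.625000, coefficient = 2
x_5 = 3.0000, f(x_5) = 27.000000, coefficient = 2
x_6 = 3.5000, f(x_6) = 42.875000, coefficient = 1

I ≈ (0.500000/2) × 153.000000 = 38.250000
Exact value: 37.500000
Error: 0.750000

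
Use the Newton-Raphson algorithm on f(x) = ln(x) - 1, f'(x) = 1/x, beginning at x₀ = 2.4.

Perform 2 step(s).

f(x) = ln(x) - 1
f'(x) = 1/x
x₀ = 2.4

Newton-Raphson formula: x_{n+1} = x_n - f(x_n)/f'(x_n)

Iteration 1:
  f(2.400000) = -0.124531
  f'(2.400000) = 0.416667
  x_1 = 2.400000 - (-0.124531)/0.416667 = 2.698875
Iteration 2:
  f(2.698875) = -0.007165
  f'(2.698875) = 0.370525
  x_2 = 2.698875 - (-0.007165)/0.370525 = 2.718212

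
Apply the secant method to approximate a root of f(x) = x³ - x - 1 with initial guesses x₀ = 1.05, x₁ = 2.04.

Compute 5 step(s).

f(x) = x³ - x - 1
x₀ = 1.05, x₁ = 2.04

Secant formula: x_{n+1} = x_n - f(x_n)(x_n - x_{n-1})/(f(x_n) - f(x_{n-1}))

Iteration 1:
  f(1.050000) = -0.892375
  f(2.040000) = 5.449664
  x_2 = 2.040000 - 5.449664×(2.040000 - 1.050000)/(5.449664 - (-0.892375))
       = 1.189301
Iteration 2:
  f(2.040000) = 5.449664
  f(1.189301) = -0.507110
  x_3 = 1.189301 - (-0.507110)×(1.189301 - 2.040000)/(-0.507110 - 5.449664)
       = 1.261722
Iteration 3:
  f(1.189301) = -0.507110
  f(1.261722) = -0.253132
  x_4 = 1.261722 - (-0.253132)×(1.261722 - 1.189301)/(-0.253132 - (-0.507110))
       = 1.333902
Iteration 4:
  f(1.261722) = -0.253132
  f(1.333902) = 0.039505
  x_5 = 1.333902 - 0.039505×(1.333902 - 1.261722)/(0.039505 - (-0.253132))
       = 1.324158
Iteration 5:
  f(1.333902) = 0.039505
  f(1.324158) = -0.002385
  x_6 = 1.324158 - (-0.002385)×(1.324158 - 1.333902)/(-0.002385 - 0.039505)
       = 1.324713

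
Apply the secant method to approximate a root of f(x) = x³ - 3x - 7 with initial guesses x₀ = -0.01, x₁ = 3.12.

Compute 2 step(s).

f(x) = x³ - 3x - 7
x₀ = -0.01, x₁ = 3.12

Secant formula: x_{n+1} = x_n - f(x_n)(x_n - x_{n-1})/(f(x_n) - f(x_{n-1}))

Iteration 1:
  f(-0.010000) = -6.970001
  f(3.120000) = 14.011328
  x_2 = 3.120000 - 14.011328×(3.120000 - (-0.010000))/(14.011328 - (-6.970001))
       = 1.029787
Iteration 2:
  f(3.120000) = 14.011328
  f(1.029787) = -8.997312
  x_3 = 1.029787 - (-8.997312)×(1.029787 - 3.120000)/(-8.997312 - 14.011328)
       = 1.847145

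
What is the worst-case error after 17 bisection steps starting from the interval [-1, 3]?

Bisection error bound: |error| ≤ (b-a)/2^n
|error| ≤ (3 - (-1))/2^17 = 4/2^17
|error| ≤ 0.0000305176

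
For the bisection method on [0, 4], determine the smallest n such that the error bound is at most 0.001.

We need (b-a)/2^n ≤ 0.001
(4 - 0)/2^n ≤ 0.001
4/2^n ≤ 0.001
2^n ≥ 4000
n ≥ log₂(4000) = 11.97
n ≥ 12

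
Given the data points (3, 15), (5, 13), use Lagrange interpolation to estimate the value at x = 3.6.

Lagrange interpolation formula:
P(x) = Σ yᵢ × Lᵢ(x)
where Lᵢ(x) = Π_{j≠i} (x - xⱼ)/(xᵢ - xⱼ)

L_0(3.6) = (3.6 - 5)/(3 - 5) = 0.700000
L_1(3.6) = (3.6 - 3)/(5 - 3) = 0.300000

P(3.6) = 15×L_0(3.6) + 13×L_1(3.6)
P(3.6) = 14.400000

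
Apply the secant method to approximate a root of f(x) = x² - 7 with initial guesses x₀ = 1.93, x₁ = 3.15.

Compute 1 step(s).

f(x) = x² - 7
x₀ = 1.93, x₁ = 3.15

Secant formula: x_{n+1} = x_n - f(x_n)(x_n - x_{n-1})/(f(x_n) - f(x_{n-1}))

Iteration 1:
  f(1.930000) = -3.275100
  f(3.150000) = 2.922500
  x_2 = 3.150000 - 2.922500×(3.150000 - 1.930000)/(2.922500 - (-3.275100))
       = 2.574705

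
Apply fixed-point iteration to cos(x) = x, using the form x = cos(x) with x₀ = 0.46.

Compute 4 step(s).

Equation: cos(x) = x
Fixed-point form: x = cos(x)
x₀ = 0.46

x_1 = g(0.460000) = 0.896052
x_2 = g(0.896052) = 0.624697
x_3 = g(0.624697) = 0.811140
x_4 = g(0.811140) = 0.688672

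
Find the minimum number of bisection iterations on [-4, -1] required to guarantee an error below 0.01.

We need (b-a)/2^n ≤ 0.01
(-1 - (-4))/2^n ≤ 0.01
3/2^n ≤ 0.01
2^n ≥ 300
n ≥ log₂(300) = 8.23
n ≥ 9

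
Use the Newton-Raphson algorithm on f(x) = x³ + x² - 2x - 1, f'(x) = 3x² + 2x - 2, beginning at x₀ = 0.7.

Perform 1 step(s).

f(x) = x³ + x² - 2x - 1
f'(x) = 3x² + 2x - 2
x₀ = 0.7

Newton-Raphson formula: x_{n+1} = x_n - f(x_n)/f'(x_n)

Iteration 1:
  f(0.700000) = -1.567000
  f'(0.700000) = 0.870000
  x_1 = 0.700000 - (-1.567000)/0.870000 = 2.501149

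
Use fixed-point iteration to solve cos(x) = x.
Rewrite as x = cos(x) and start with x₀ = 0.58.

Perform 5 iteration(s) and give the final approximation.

Equation: cos(x) = x
Fixed-point form: x = cos(x)
x₀ = 0.58

x_1 = g(0.580000) = 0.836463
x_2 = g(0.836463) = 0.670093
x_3 = g(0.670093) = 0.783764
x_4 = g(0.783764) = 0.708261
x_5 = g(0.708261) = 0.759494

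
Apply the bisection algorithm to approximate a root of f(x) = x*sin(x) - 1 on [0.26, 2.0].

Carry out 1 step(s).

f(x) = x*sin(x) - 1
Initial interval: [0.26, 2.0]

Iteration 1:
  c_1 = (0.260000 + 2.000000)/2 = 1.130000
  f(c_1) = f(1.130000) = 0.021986
  f(a) × f(c) < 0, new interval: [0.260000, 1.130000]

After 1 iteration(s), the approximation is c_1 = 1.130000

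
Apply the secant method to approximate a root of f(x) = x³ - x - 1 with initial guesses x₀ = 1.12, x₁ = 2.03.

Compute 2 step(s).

f(x) = x³ - x - 1
x₀ = 1.12, x₁ = 2.03

Secant formula: x_{n+1} = x_n - f(x_n)(x_n - x_{n-1})/(f(x_n) - f(x_{n-1}))

Iteration 1:
  f(1.120000) = -0.715072
  f(2.030000) = 5.335427
  x_2 = 2.030000 - 5.335427×(2.030000 - 1.120000)/(5.335427 - (-0.715072))
       = 1.227547
Iteration 2:
  f(2.030000) = 5.335427
  f(1.227547) = -0.377790
  x_3 = 1.227547 - (-0.377790)×(1.227547 - 2.030000)/(-0.377790 - 5.335427)
       = 1.280610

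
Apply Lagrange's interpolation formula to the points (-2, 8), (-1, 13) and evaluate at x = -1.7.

Lagrange interpolation formula:
P(x) = Σ yᵢ × Lᵢ(x)
where Lᵢ(x) = Π_{j≠i} (x - xⱼ)/(xᵢ - xⱼ)

L_0(-1.7) = (-1.7 - (-1))/(-2 - (-1)) = 0.700000
L_1(-1.7) = (-1.7 - (-2))/(-1 - (-2)) = 0.300000

P(-1.7) = 8×L_0(-1.7) + 13×L_1(-1.7)
P(-1.7) = 9.500000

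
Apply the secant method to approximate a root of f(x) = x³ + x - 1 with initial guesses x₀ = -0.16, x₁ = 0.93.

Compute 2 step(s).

f(x) = x³ + x - 1
x₀ = -0.16, x₁ = 0.93

Secant formula: x_{n+1} = x_n - f(x_n)(x_n - x_{n-1})/(f(x_n) - f(x_{n-1}))

Iteration 1:
  f(-0.160000) = -1.164096
  f(0.930000) = 0.734357
  x_2 = 0.930000 - 0.734357×(0.930000 - (-0.160000))/(0.734357 - (-1.164096))
       = 0.508368
Iteration 2:
  f(0.930000) = 0.734357
  f(0.508368) = -0.360251
  x_3 = 0.508368 - (-0.360251)×(0.508368 - 0.930000)/(-0.360251 - 0.734357)
       = 0.647133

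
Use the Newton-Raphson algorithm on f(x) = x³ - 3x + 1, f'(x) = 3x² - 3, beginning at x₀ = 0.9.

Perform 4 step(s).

f(x) = x³ - 3x + 1
f'(x) = 3x² - 3
x₀ = 0.9

Newton-Raphson formula: x_{n+1} = x_n - f(x_n)/f'(x_n)

Iteration 1:
  f(0.900000) = -0.971000
  f'(0.900000) = -0.570000
  x_1 = 0.900000 - (-0.971000)/(-0.570000) = -0.803509
Iteration 2:
  f(-0.803509) = 2.891760
  f'(-0.803509) = -1.063121
  x_2 = -0.803509 - 2.891760/(-1.063121) = 1.916558
Iteration 3:
  f(1.916558) = 2.290216
  f'(1.916558) = 8.019582
  x_3 = 1.916558 - 2.290216/8.019582 = 1.630980
Iteration 4:
  f(1.630980) = 0.445623
  f'(1.630980) = 4.980287
  x_4 = 1.630980 - 0.445623/4.980287 = 1.541503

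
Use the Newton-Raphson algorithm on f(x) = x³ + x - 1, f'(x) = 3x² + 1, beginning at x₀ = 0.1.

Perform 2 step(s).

f(x) = x³ + x - 1
f'(x) = 3x² + 1
x₀ = 0.1

Newton-Raphson formula: x_{n+1} = x_n - f(x_n)/f'(x_n)

Iteration 1:
  f(0.100000) = -0.899000
  f'(0.100000) = 1.030000
  x_1 = 0.100000 - (-0.899000)/1.030000 = 0.972816
Iteration 2:
  f(0.972816) = 0.893459
  f'(0.972816) = 3.839110
  x_2 = 0.972816 - 0.893459/3.839110 = 0.740090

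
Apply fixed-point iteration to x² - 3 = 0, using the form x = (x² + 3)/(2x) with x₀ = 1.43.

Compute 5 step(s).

Equation: x² - 3 = 0
Fixed-point form: x = (x² + 3)/(2x)
x₀ = 1.43

x_1 = g(1.430000) = 1.763951
x_2 = g(1.763951) = 1.732339
x_3 = g(1.732339) = 1.732051
x_4 = g(1.732051) = 1.732051
x_5 = g(1.732051) = 1.732051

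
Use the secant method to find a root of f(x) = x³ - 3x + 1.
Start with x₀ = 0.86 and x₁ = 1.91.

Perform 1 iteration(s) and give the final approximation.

f(x) = x³ - 3x + 1
x₀ = 0.86, x₁ = 1.91

Secant formula: x_{n+1} = x_n - f(x_n)(x_n - x_{n-1})/(f(x_n) - f(x_{n-1}))

Iteration 1:
  f(0.860000) = -0.943944
  f(1.910000) = 2.237871
  x_2 = 1.910000 - 2.237871×(1.910000 - 0.860000)/(2.237871 - (-0.943944))
       = 1.171502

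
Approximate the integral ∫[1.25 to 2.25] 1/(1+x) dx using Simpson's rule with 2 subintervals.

f(x) = 1/(1+x)
a = 1.25, b = 2.25, n = 2
h = (b - a)/n = 0.500000

Simpson's rule: (h/3)[f(x₀) + 4f(x₁) + 2f(x₂) + ... + f(xₙ)]

x_0 = 1.2500, f(x_0) = 0.444444, coefficient = 1
x_1 = 1.7500, f(x_1) = 0.363636, coefficient = 4
x_2 = 2.2500, f(x_2) = 0.307692, coefficient = 1

I ≈ (0.500000/3) × 2.206682 = 0.367780
Exact value: 0.367725
Error: 0.000056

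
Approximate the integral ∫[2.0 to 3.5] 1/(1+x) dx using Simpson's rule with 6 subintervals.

f(x) = 1/(1+x)
a = 2.0, b = 3.5, n = 6
h = (b - a)/n = 0.250000

Simpson's rule: (h/3)[f(x₀) + 4f(x₁) + 2f(x₂) + ... + f(xₙ)]

x_0 = 2.0000, f(x_0) = 0.333333, coefficient = 1
x_1 = 2.2500, f(x_1) = 0.307692, coefficient = 4
x_2 = 2.5000, f(x_2) = 0.285714, coefficient = 2
x_3 = 2.7500, f(x_3) = 0.266667, coefficient = 4
x_4 = 3.0000, f(x_4) = 0.250000, coefficient = 2
x_5 = 3.2500, f(x_5) = 0.235294, coefficient = 4
x_6 = 3.5000, f(x_6) = 0.222222, coefficient = 1

I ≈ (0.250000/3) × 4.865596 = 0.405466
Exact value: 0.405465
Error: 0.000001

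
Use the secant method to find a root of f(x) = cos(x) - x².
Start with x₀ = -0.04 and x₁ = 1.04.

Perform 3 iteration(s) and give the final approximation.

f(x) = cos(x) - x²
x₀ = -0.04, x₁ = 1.04

Secant formula: x_{n+1} = x_n - f(x_n)(x_n - x_{n-1})/(f(x_n) - f(x_{n-1}))

Iteration 1:
  f(-0.040000) = 0.997600
  f(1.040000) = -0.575380
  x_2 = 1.040000 - (-0.575380)×(1.040000 - (-0.040000))/(-0.575380 - 0.997600)
       = 0.644947
Iteration 2:
  f(1.040000) = -0.575380
  f(0.644947) = 0.383175
  x_3 = 0.644947 - 0.383175×(0.644947 - 1.040000)/(0.383175 - (-0.575380))
       = 0.802866
Iteration 3:
  f(0.644947) = 0.383175
  f(0.802866) = 0.050053
  x_4 = 0.802866 - 0.050053×(0.802866 - 0.644947)/(0.050053 - 0.383175)
       = 0.826595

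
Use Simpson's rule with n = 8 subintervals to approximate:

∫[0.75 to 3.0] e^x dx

f(x) = e^x
a = 0.75, b = 3.0, n = 8
h = (b - a)/n = 0.281250

Simpson's rule: (h/3)[f(x₀) + 4f(x₁) + 2f(x₂) + ... + f(xₙ)]

x_0 = 0.7500, f(x_0) = 2.117000, coefficient = 1
x_1 = 1.0312, f(x_1) = 2.804569, coefficient = 4
x_2 = 1.3125, f(x_2) = 3.715451, coefficient = 2
x_3 = 1.5938, f(x_3) = 4.922173, coefficient = 4
x_4 = 1.8750, f(x_4) = 6.520819, coefficient = 2
x_5 = 2.1562, f(x_5) = 8.638682, coefficient = 4
x_6 = 2.4375, f(x_6) = 11.444394, coefficient = 2
x_7 = 2.7188, f(x_7) = 15.161359, coefficient = 4
x_8 = 3.0000, f(x_8) = 20.085537, coefficient = 1

I ≈ (0.281250/3) × 191.670994 = 17.969156
Exact value: 17.968537
Error: 0.000619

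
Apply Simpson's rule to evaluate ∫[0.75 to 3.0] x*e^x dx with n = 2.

f(x) = x*e^x
a = 0.75, b = 3.0, n = 2
h = (b - a)/n = 1.125000

Simpson's rule: (h/3)[f(x₀) + 4f(x₁) + 2f(x₂) + ... + f(xₙ)]

x_0 = 0.7500, f(x_0) = 1.587750, coefficient = 1
x_1 = 1.8750, f(x_1) = 12.226536, coefficient = 4
x_2 = 3.0000, f(x_2) = 60.256611, coefficient = 1

I ≈ (1.125000/3) × 110.750504 = 41.531439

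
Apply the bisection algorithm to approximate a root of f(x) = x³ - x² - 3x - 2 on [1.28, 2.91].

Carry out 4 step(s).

f(x) = x³ - x² - 3x - 2
Initial interval: [1.28, 2.91]

Iteration 1:
  c_1 = (1.280000 + 2.910000)/2 = 2.095000
  f(c_1) = f(2.095000) = -3.479018
  f(a) × f(c) ≥ 0, new interval: [2.095000, 2.910000]
Iteration 2:
  c_2 = (2.095000 + 2.910000)/2 = 2.502500
  f(c_2) = f(2.502500) = -0.098084
  f(a) × f(c) ≥ 0, new interval: [2.502500, 2.910000]
Iteration 3:
  c_3 = (2.502500 + 2.910000)/2 = 2.706250
  f(c_3) = f(2.706250) = 2.377465
  f(a) × f(c) < 0, new interval: [2.502500, 2.706250]
Iteration 4:
  c_4 = (2.502500 + 2.706250)/2 = 2.604375
  f(c_4) = f(2.604375) = 1.068980
  f(a) × f(c) < 0, new interval: [2.502500, 2.604375]

After 4 iteration(s), the approximation is c_4 = 2.604375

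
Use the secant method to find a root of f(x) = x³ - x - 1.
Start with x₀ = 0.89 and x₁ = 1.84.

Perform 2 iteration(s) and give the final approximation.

f(x) = x³ - x - 1
x₀ = 0.89, x₁ = 1.84

Secant formula: x_{n+1} = x_n - f(x_n)(x_n - x_{n-1})/(f(x_n) - f(x_{n-1}))

Iteration 1:
  f(0.890000) = -1.185031
  f(1.840000) = 3.389504
  x_2 = 1.840000 - 3.389504×(1.840000 - 0.890000)/(3.389504 - (-1.185031))
       = 1.136097
Iteration 2:
  f(1.840000) = 3.389504
  f(1.136097) = -0.669718
  x_3 = 1.136097 - (-0.669718)×(1.136097 - 1.840000)/(-0.669718 - 3.389504)
       = 1.252232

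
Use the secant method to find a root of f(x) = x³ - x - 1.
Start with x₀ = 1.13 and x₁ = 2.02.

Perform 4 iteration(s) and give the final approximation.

f(x) = x³ - x - 1
x₀ = 1.13, x₁ = 2.02

Secant formula: x_{n+1} = x_n - f(x_n)(x_n - x_{n-1})/(f(x_n) - f(x_{n-1}))

Iteration 1:
  f(1.130000) = -0.687103
  f(2.020000) = 5.222408
  x_2 = 2.020000 - 5.222408×(2.020000 - 1.130000)/(5.222408 - (-0.687103))
       = 1.233481
Iteration 2:
  f(2.020000) = 5.222408
  f(1.233481) = -0.356770
  x_3 = 1.233481 - (-0.356770)×(1.233481 - 2.020000)/(-0.356770 - 5.222408)
       = 1.283776
Iteration 3:
  f(1.233481) = -0.356770
  f(1.283776) = -0.168008
  x_4 = 1.283776 - (-0.168008)×(1.283776 - 1.233481)/(-0.168008 - (-0.356770))
       = 1.328542
Iteration 4:
  f(1.283776) = -0.168008
  f(1.328542) = 0.016366
  x_5 = 1.328542 - 0.016366×(1.328542 - 1.283776)/(0.016366 - (-0.168008))
       = 1.324568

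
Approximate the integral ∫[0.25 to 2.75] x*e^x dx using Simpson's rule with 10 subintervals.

f(x) = x*e^x
a = 0.25, b = 2.75, n = 10
h = (b - a)/n = 0.250000

Simpson's rule: (h/3)[f(x₀) + 4f(x₁) + 2f(x₂) + ... + f(xₙ)]

x_0 = 0.2500, f(x_0) = 0.321006, coefficient = 1
x_1 = 0.5000, f(x_1) = 0.824361, coefficient = 4
x_2 = 0.7500, f(x_2) = 1.587750, coefficient = 2
x_3 = 1.0000, f(x_3) = 2.718282, coefficient = 4
x_4 = 1.2500, f(x_4) = 4.362929, coefficient = 2
x_5 = 1.5000, f(x_5) = 6.722534, coefficient = 4
x_6 = 1.7500, f(x_6) = 10.070555, coefficient = 2
x_7 = 2.0000, f(x_7) = 14.778112, coefficient = 4
x_8 = 2.2500, f(x_8) = 21.347406, coefficient = 2
x_9 = 2.5000, f(x_9) = 30.456235, coefficient = 4
x_10 = 2.7500, f(x_10) = 43.017238, coefficient = 1

I ≈ (0.250000/3) × 340.073615 = 28.339468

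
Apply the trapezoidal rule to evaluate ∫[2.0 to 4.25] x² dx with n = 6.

f(x) = x²
a = 2.0, b = 4.25, n = 6
h = (b - a)/n = 0.375000

Trapezoidal rule: (h/2)[f(x₀) + 2f(x₁) + 2f(x₂) + ... + f(xₙ)]

x_0 = 2.0000, f(x_0) = 4.000000, coefficient = 1
x_1 = 2.3750, f(x_1) = 5.640625, coefficient = 2
x_2 = 2.7500, f(x_2) = 7.562500, coefficient = 2
x_3 = 3.1250, f(x_3) = 9.765625, coefficient = 2
x_4 = 3.5000, f(x_4) = 12.250000, coefficient = 2
x_5 = 3.8750, f(x_5) = 15.015625, coefficient = 2
x_6 = 4.2500, f(x_6) = 18.062500, coefficient = 1

I ≈ (0.375000/2) × 122.531250 = 22.974609
Exact value: 22.921875
Error: 0.052734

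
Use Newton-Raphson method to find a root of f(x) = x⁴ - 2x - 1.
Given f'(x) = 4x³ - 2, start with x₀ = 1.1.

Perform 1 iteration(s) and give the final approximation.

f(x) = x⁴ - 2x - 1
f'(x) = 4x³ - 2
x₀ = 1.1

Newton-Raphson formula: x_{n+1} = x_n - f(x_n)/f'(x_n)

Iteration 1:
  f(1.100000) = -1.735900
  f'(1.100000) = 3.324000
  x_1 = 1.100000 - (-1.735900)/3.324000 = 1.622232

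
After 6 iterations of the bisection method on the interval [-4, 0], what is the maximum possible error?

Bisection error bound: |error| ≤ (b-a)/2^n
|error| ≤ (0 - (-4))/2^6 = 4/2^6
|error| ≤ 0.0625000000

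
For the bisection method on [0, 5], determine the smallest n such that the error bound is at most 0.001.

We need (b-a)/2^n ≤ 0.001
(5 - 0)/2^n ≤ 0.001
5/2^n ≤ 0.001
2^n ≥ 5000
n ≥ log₂(5000) = 12.29
n ≥ 13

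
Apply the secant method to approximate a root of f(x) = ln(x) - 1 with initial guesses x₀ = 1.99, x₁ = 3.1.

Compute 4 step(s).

f(x) = ln(x) - 1
x₀ = 1.99, x₁ = 3.1

Secant formula: x_{n+1} = x_n - f(x_n)(x_n - x_{n-1})/(f(x_n) - f(x_{n-1}))

Iteration 1:
  f(1.990000) = -0.311865
  f(3.100000) = 0.131402
  x_2 = 3.100000 - 0.131402×(3.100000 - 1.990000)/(0.131402 - (-0.311865))
       = 2.770952
Iteration 2:
  f(3.100000) = 0.131402
  f(2.770952) = 0.019191
  x_3 = 2.770952 - 0.019191×(2.770952 - 3.100000)/(0.019191 - 0.131402)
       = 2.714676
Iteration 3:
  f(2.770952) = 0.019191
  f(2.714676) = -0.001327
  x_4 = 2.714676 - (-0.001327)×(2.714676 - 2.770952)/(-0.001327 - 0.019191)
       = 2.718317
Iteration 4:
  f(2.714676) = -0.001327
  f(2.718317) = 0.000013
  x_5 = 2.718317 - 0.000013×(2.718317 - 2.714676)/(0.000013 - (-0.001327))
       = 2.718282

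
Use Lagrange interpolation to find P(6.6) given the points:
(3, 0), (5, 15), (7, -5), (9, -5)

Lagrange interpolation formula:
P(x) = Σ yᵢ × Lᵢ(x)
where Lᵢ(x) = Π_{j≠i} (x - xⱼ)/(xᵢ - xⱼ)

L_0(6.6) = (6.6 - 5)/(3 - 5) × (6.6 - 7)/(3 - 7) × (6.6 - 9)/(3 - 9) = -0.032000
L_1(6.6) = (6.6 - 3)/(5 - 3) × (6.6 - 7)/(5 - 7) × (6.6 - 9)/(5 - 9) = 0.216000
L_2(6.6) = (6.6 - 3)/(7 - 3) × (6.6 - 5)/(7 - 5) × (6.6 - 9)/(7 - 9) = 0.864000
L_3(6.6) = (6.6 - 3)/(9 - 3) × (6.6 - 5)/(9 - 5) × (6.6 - 7)/(9 - 7) = -0.048000

P(6.6) = 0×L_0(6.6) + 15×L_1(6.6) + (-5)×L_2(6.6) + (-5)×L_3(6.6)
P(6.6) = -0.840000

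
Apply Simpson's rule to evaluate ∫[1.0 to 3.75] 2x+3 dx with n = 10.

f(x) = 2x+3
a = 1.0, b = 3.75, n = 10
h = (b - a)/n = 0.275000

Simpson's rule: (h/3)[f(x₀) + 4f(x₁) + 2f(x₂) + ... + f(xₙ)]

x_0 = 1.0000, f(x_0) = 5.000000, coefficient = 1
x_1 = 1.2750, f(x_1) = 5.550000, coefficient = 4
x_2 = 1.5500, f(x_2) = 6.100000, coefficient = 2
x_3 = 1.8250, f(x_3) = 6.650000, coefficient = 4
x_4 = 2.1000, f(x_4) = 7.200000, coefficient = 2
x_5 = 2.3750, f(x_5) = 7.750000, coefficient = 4
x_6 = 2.6500, f(x_6) = 8.300000, coefficient = 2
x_7 = 2.9250, f(x_7) = 8.850000, coefficient = 4
x_8 = 3.2000, f(x_8) = 9.400000, coefficient = 2
x_9 = 3.4750, f(x_9) = 9.950000, coefficient = 4
x_10 = 3.7500, f(x_10) = 10.500000, coefficient = 1

I ≈ (0.275000/3) × 232.500000 = 21.312500
Exact value: 21.312500
Error: 0.000000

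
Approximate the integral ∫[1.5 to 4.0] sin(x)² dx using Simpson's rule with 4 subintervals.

f(x) = sin(x)²
a = 1.5, b = 4.0, n = 4
h = (b - a)/n = 0.625000

Simpson's rule: (h/3)[f(x₀) + 4f(x₁) + 2f(x₂) + ... + f(xₙ)]

x_0 = 1.5000, f(x_0) = 0.994996, coefficient = 1
x_1 = 2.1250, f(x_1) = 0.723044, coefficient = 4
x_2 = 2.7500, f(x_2) = 0.145665, coefficient = 2
x_3 = 3.3750, f(x_3) = 0.053497, coefficient = 4
x_4 = 4.0000, f(x_4) = 0.572750, coefficient = 1

I ≈ (0.625000/3) × 4.965239 = 1.034425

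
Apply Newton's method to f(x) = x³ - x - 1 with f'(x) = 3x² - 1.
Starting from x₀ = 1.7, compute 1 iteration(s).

f(x) = x³ - x - 1
f'(x) = 3x² - 1
x₀ = 1.7

Newton-Raphson formula: x_{n+1} = x_n - f(x_n)/f'(x_n)

Iteration 1:
  f(1.700000) = 2.213000
  f'(1.700000) = 7.670000
  x_1 = 1.700000 - 2.213000/7.670000 = 1.411473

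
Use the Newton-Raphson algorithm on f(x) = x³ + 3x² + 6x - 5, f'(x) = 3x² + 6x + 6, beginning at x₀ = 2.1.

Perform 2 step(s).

f(x) = x³ + 3x² + 6x - 5
f'(x) = 3x² + 6x + 6
x₀ = 2.1

Newton-Raphson formula: x_{n+1} = x_n - f(x_n)/f'(x_n)

Iteration 1:
  f(2.100000) = 30.091000
  f'(2.100000) = 31.830000
  x_1 = 2.100000 - 30.091000/31.830000 = 1.154634
Iteration 2:
  f(1.154634) = 7.466677
  f'(1.154634) = 16.927343
  x_2 = 1.154634 - 7.466677/16.927343 = 0.713532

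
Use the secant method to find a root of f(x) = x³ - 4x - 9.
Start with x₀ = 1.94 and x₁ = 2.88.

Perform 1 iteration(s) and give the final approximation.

f(x) = x³ - 4x - 9
x₀ = 1.94, x₁ = 2.88

Secant formula: x_{n+1} = x_n - f(x_n)(x_n - x_{n-1})/(f(x_n) - f(x_{n-1}))

Iteration 1:
  f(1.940000) = -9.458616
  f(2.880000) = 3.367872
  x_2 = 2.880000 - 3.367872×(2.880000 - 1.940000)/(3.367872 - (-9.458616))
       = 2.633183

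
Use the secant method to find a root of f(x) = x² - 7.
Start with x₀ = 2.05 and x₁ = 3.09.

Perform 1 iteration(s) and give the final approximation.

f(x) = x² - 7
x₀ = 2.05, x₁ = 3.09

Secant formula: x_{n+1} = x_n - f(x_n)(x_n - x_{n-1})/(f(x_n) - f(x_{n-1}))

Iteration 1:
  f(2.050000) = -2.797500
  f(3.090000) = 2.548100
  x_2 = 3.090000 - 2.548100×(3.090000 - 2.050000)/(2.548100 - (-2.797500))
       = 2.594261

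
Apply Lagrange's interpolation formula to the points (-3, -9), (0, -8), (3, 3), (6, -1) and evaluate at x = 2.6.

Lagrange interpolation formula:
P(x) = Σ yᵢ × Lᵢ(x)
where Lᵢ(x) = Π_{j≠i} (x - xⱼ)/(xᵢ - xⱼ)

L_0(2.6) = (2.6 - 0)/(-3 - 0) × (2.6 - 3)/(-3 - 3) × (2.6 - 6)/(-3 - 6) = -0.021827
L_1(2.6) = (2.6 - (-3))/(0 - (-3)) × (2.6 - 3)/(0 - 3) × (2.6 - 6)/(0 - 6) = 0.141037
L_2(2.6) = (2.6 - (-3))/(3 - (-3)) × (2.6 - 0)/(3 - 0) × (2.6 - 6)/(3 - 6) = 0.916741
L_3(2.6) = (2.6 - (-3))/(6 - (-3)) × (2.6 - 0)/(6 - 0) × (2.6 - 3)/(6 - 3) = -0.035951

P(2.6) = (-9)×L_0(2.6) + (-8)×L_1(2.6) + 3×L_2(2.6) + (-1)×L_3(2.6)
P(2.6) = 1.854321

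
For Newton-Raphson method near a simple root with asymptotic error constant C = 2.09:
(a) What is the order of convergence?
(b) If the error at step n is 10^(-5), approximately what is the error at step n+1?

(a) Newton-Raphson has quadratic (order 2) convergence near simple roots.
    This means |e_{n+1}| ≈ C|e_n|².

(b) With |e_n| = 10^(-5) and C = 2.09:
    |e_{n+1}| ≈ 2.09 × (10^(-5))² = 2.09 × 10^(-10)

(a) 2 (quadratic); (b) |e_{n+1}| ≈ 2.090e-10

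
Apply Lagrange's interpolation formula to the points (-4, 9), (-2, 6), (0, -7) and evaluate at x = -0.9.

Lagrange interpolation formula:
P(x) = Σ yᵢ × Lᵢ(x)
where Lᵢ(x) = Π_{j≠i} (x - xⱼ)/(xᵢ - xⱼ)

L_0(-0.9) = (-0.9 - (-2))/(-4 - (-2)) × (-0.9 - 0)/(-4 - 0) = -0.123750
L_1(-0.9) = (-0.9 - (-4))/(-2 - (-4)) × (-0.9 - 0)/(-2 - 0) = 0.697500
L_2(-0.9) = (-0.9 - (-4))/(0 - (-4)) × (-0.9 - (-2))/(0 - (-2)) = 0.426250

P(-0.9) = 9×L_0(-0.9) + 6×L_1(-0.9) + (-7)×L_2(-0.9)
P(-0.9) = 0.087500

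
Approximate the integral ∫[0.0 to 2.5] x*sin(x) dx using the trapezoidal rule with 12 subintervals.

f(x) = x*sin(x)
a = 0.0, b = 2.5, n = 12
h = (b - a)/n = 0.208333

Trapezoidal rule: (h/2)[f(x₀) + 2f(x₁) + 2f(x₂) + ... + f(xₙ)]

x_0 = 0.0000, f(x_0) = 0.000000, coefficient = 1
x_1 = 0.2083, f(x_1) = 0.043089, coefficient = 2
x_2 = 0.4167, f(x_2) = 0.168631, coefficient = 2
x_3 = 0.6250, f(x_3) = 0.365686, coefficient = 2
x_4 = 0.8333, f(x_4) = 0.616814, coefficient = 2
x_5 = 1.0417, f(x_5) = 0.899215, coefficient = 2
x_6 = 1.2500, f(x_6) = 1.186231, coefficient = 2
x_7 = 1.4583, f(x_7) = 1.449121, coefficient = 2
x_8 = 1.6667, f(x_8) = 1.659013, coefficient = 2
x_9 = 1.8750, f(x_9) = 1.788911, coefficient = 2
x_10 = 2.0833, f(x_10) = 1.815632, coefficient = 2
x_11 = 2.2917, f(x_11) = 1.721572, coefficient = 2
x_12 = 2.5000, f(x_12) = 1.496180, coefficient = 1

I ≈ (0.208333/2) × 24.924011 = 2.596251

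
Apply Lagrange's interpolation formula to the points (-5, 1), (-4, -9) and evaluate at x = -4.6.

Lagrange interpolation formula:
P(x) = Σ yᵢ × Lᵢ(x)
where Lᵢ(x) = Π_{j≠i} (x - xⱼ)/(xᵢ - xⱼ)

L_0(-4.6) = (-4.6 - (-4))/(-5 - (-4)) = 0.600000
L_1(-4.6) = (-4.6 - (-5))/(-4 - (-5)) = 0.400000

P(-4.6) = 1×L_0(-4.6) + (-9)×L_1(-4.6)
P(-4.6) = -3.000000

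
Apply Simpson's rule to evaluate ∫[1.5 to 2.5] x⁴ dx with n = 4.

f(x) = x⁴
a = 1.5, b = 2.5, n = 4
h = (b - a)/n = 0.250000

Simpson's rule: (h/3)[f(x₀) + 4f(x₁) + 2f(x₂) + ... + f(xₙ)]

x_0 = 1.5000, f(x_0) = 5.062500, coefficient = 1
x_1 = 1.7500, f(x_1) = 9.378906, coefficient = 4
x_2 = 2.0000, f(x_2) = 16.000000, coefficient = 2
x_3 = 2.2500, f(x_3) = 25.628906, coefficient = 4
x_4 = 2.5000, f(x_4) = 39.062500, coefficient = 1

I ≈ (0.250000/3) × 216.156250 = 18.013021
Exact value: 18.012500
Error: 0.000521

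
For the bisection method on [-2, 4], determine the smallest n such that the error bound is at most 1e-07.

We need (b-a)/2^n ≤ 1e-07
(4 - (-2))/2^n ≤ 1e-07
6/2^n ≤ 1e-07
2^n ≥ 60000000
n ≥ log₂(60000000) = 25.84
n ≥ 26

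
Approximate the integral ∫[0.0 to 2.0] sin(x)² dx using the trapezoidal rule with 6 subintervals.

f(x) = sin(x)²
a = 0.0, b = 2.0, n = 6
h = (b - a)/n = 0.333333

Trapezoidal rule: (h/2)[f(x₀) + 2f(x₁) + 2f(x₂) + ... + f(xₙ)]

x_0 = 0.0000, f(x_0) = 0.000000, coefficient = 1
x_1 = 0.3333, f(x_1) = 0.107056, coefficient = 2
x_2 = 0.6667, f(x_2) = 0.382381, coefficient = 2
x_3 = 1.0000, f(x_3) = 0.708073, coefficient = 2
x_4 = 1.3333, f(x_4) = 0.944663, coefficient = 2
x_5 = 1.6667, f(x_5) = 0.990837, coefficient = 2
x_6 = 2.0000, f(x_6) = 0.826822, coefficient = 1

I ≈ (0.333333/2) × 7.092844 = 1.182141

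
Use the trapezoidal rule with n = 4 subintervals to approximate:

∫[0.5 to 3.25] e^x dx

f(x) = e^x
a = 0.5, b = 3.25, n = 4
h = (b - a)/n = 0.687500

Trapezoidal rule: (h/2)[f(x₀) + 2f(x₁) + 2f(x₂) + ... + f(xₙ)]

x_0 = 0.5000, f(x_0) = 1.648721, coefficient = 1
x_1 = 1.1875, f(x_1) = 3.278874, coefficient = 2
x_2 = 1.8750, f(x_2) = 6.520819, coefficient = 2
x_3 = 2.5625, f(x_3) = 12.968197, coefficient = 2
x_4 = 3.2500, f(x_4) = 25.790340, coefficient = 1

I ≈ (0.687500/2) × 72.974842 = 25.085102
Exact value: 24.141619
Error: 0.943483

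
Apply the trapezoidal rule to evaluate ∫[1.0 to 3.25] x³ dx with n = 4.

f(x) = x³
a = 1.0, b = 3.25, n = 4
h = (b - a)/n = 0.562500

Trapezoidal rule: (h/2)[f(x₀) + 2f(x₁) + 2f(x₂) + ... + f(xₙ)]

x_0 = 1.0000, f(x_0) = 1.000000, coefficient = 1
x_1 = 1.5625, f(x_1) = 3.814697, coefficient = 2
x_2 = 2.1250, f(x_2) = 9.595703, coefficient = 2
x_3 = 2.6875, f(x_3) = 19.410889, coefficient = 2
x_4 = 3.2500, f(x_4) = 34.328125, coefficient = 1

I ≈ (0.562500/2) × 100.970703 = 28.398010
Exact value: 27.641602
Error: 0.756409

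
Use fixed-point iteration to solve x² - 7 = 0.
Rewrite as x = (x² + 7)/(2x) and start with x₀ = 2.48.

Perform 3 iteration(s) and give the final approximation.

Equation: x² - 7 = 0
Fixed-point form: x = (x² + 7)/(2x)
x₀ = 2.48

x_1 = g(2.480000) = 2.651290
x_2 = g(2.651290) = 2.645757
x_3 = g(2.645757) = 2.645751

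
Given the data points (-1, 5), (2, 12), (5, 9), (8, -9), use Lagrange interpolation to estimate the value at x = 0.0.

Lagrange interpolation formula:
P(x) = Σ yᵢ × Lᵢ(x)
where Lᵢ(x) = Π_{j≠i} (x - xⱼ)/(xᵢ - xⱼ)

L_0(0.0) = (0.0 - 2)/(-1 - 2) × (0.0 - 5)/(-1 - 5) × (0.0 - 8)/(-1 - 8) = 0.493827
L_1(0.0) = (0.0 - (-1))/(2 - (-1)) × (0.0 - 5)/(2 - 5) × (0.0 - 8)/(2 - 8) = 0.740741
L_2(0.0) = (0.0 - (-1))/(5 - (-1)) × (0.0 - 2)/(5 - 2) × (0.0 - 8)/(5 - 8) = -0.296296
L_3(0.0) = (0.0 - (-1))/(8 - (-1)) × (0.0 - 2)/(8 - 2) × (0.0 - 5)/(8 - 5) = 0.061728

P(0.0) = 5×L_0(0.0) + 12×L_1(0.0) + 9×L_2(0.0) + (-9)×L_3(0.0)
P(0.0) = 8.135802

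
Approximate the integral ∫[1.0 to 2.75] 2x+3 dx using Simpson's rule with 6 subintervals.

f(x) = 2x+3
a = 1.0, b = 2.75, n = 6
h = (b - a)/n = 0.291667

Simpson's rule: (h/3)[f(x₀) + 4f(x₁) + 2f(x₂) + ... + f(xₙ)]

x_0 = 1.0000, f(x_0) = 5.000000, coefficient = 1
x_1 = 1.2917, f(x_1) = 5.583333, coefficient = 4
x_2 = 1.5833, f(x_2) = 6.166667, coefficient = 2
x_3 = 1.8750, f(x_3) = 6.750000, coefficient = 4
x_4 = 2.1667, f(x_4) = 7.333333, coefficient = 2
x_5 = 2.4583, f(x_5) = 7.916667, coefficient = 4
x_6 = 2.7500, f(x_6) = 8.500000, coefficient = 1

I ≈ (0.291667/3) × 121.500000 = 11.812500
Exact value: 11.812500
Error: 0.000000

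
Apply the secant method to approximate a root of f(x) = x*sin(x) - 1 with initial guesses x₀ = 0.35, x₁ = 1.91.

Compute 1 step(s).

f(x) = x*sin(x) - 1
x₀ = 0.35, x₁ = 1.91

Secant formula: x_{n+1} = x_n - f(x_n)(x_n - x_{n-1})/(f(x_n) - f(x_{n-1}))

Iteration 1:
  f(0.350000) = -0.879986
  f(1.910000) = 0.801168
  x_2 = 1.910000 - 0.801168×(1.910000 - 0.350000)/(0.801168 - (-0.879986))
       = 1.166569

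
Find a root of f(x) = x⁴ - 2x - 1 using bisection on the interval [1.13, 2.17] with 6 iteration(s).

f(x) = x⁴ - 2x - 1
Initial interval: [1.13, 2.17]

Iteration 1:
  c_1 = (1.130000 + 2.170000)/2 = 1.650000
  f(c_1) = f(1.650000) = 3.112006
  f(a) × f(c) < 0, new interval: [1.130000, 1.650000]
Iteration 2:
  c_2 = (1.130000 + 1.650000)/2 = 1.390000
  f(c_2) = f(1.390000) = -0.046990
  f(a) × f(c) ≥ 0, new interval: [1.390000, 1.650000]
Iteration 3:
  c_3 = (1.390000 + 1.650000)/2 = 1.520000
  f(c_3) = f(1.520000) = 1.297948
  f(a) × f(c) < 0, new interval: [1.390000, 1.520000]
Iteration 4:
  c_4 = (1.390000 + 1.520000)/2 = 1.455000
  f(c_4) = f(1.455000) = 0.571795
  f(a) × f(c) < 0, new interval: [1.390000, 1.455000]
Iteration 5:
  c_5 = (1.390000 + 1.455000)/2 = 1.422500
  f(c_5) = f(1.422500) = 0.249578
  f(a) × f(c) < 0, new interval: [1.390000, 1.422500]
Iteration 6:
  c_6 = (1.390000 + 1.422500)/2 = 1.406250
  f(c_6) = f(1.406250) = 0.098161
  f(a) × f(c) < 0, new interval: [1.390000, 1.406250]

After 6 iteration(s), the approximation is c_6 = 1.406250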